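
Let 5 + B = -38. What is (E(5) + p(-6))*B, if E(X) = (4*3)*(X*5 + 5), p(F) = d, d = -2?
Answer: -15394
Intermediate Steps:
B = -43 (B = -5 - 38 = -43)
p(F) = -2
E(X) = 60 + 60*X (E(X) = 12*(5*X + 5) = 12*(5 + 5*X) = 60 + 60*X)
(E(5) + p(-6))*B = ((60 + 60*5) - 2)*(-43) = ((60 + 300) - 2)*(-43) = (360 - 2)*(-43) = 358*(-43) = -15394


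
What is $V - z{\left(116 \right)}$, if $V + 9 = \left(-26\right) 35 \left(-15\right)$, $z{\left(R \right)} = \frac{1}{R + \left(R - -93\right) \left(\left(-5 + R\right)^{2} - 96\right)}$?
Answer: $\frac{34854678380}{2555141} \approx 13641.0$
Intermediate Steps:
$z{\left(R \right)} = \frac{1}{R + \left(-96 + \left(-5 + R\right)^{2}\right) \left(93 + R\right)}$ ($z{\left(R \right)} = \frac{1}{R + \left(R + 93\right) \left(-96 + \left(-5 + R\right)^{2}\right)} = \frac{1}{R + \left(93 + R\right) \left(-96 + \left(-5 + R\right)^{2}\right)} = \frac{1}{R + \left(-96 + \left(-5 + R\right)^{2}\right) \left(93 + R\right)}$)
$V = 13641$ ($V = -9 + \left(-26\right) 35 \left(-15\right) = -9 - -13650 = -9 + 13650 = 13641$)
$V - z{\left(116 \right)} = 13641 - \frac{1}{-6603 + 116^{3} - 116000 + 83 \cdot 116^{2}} = 13641 - \frac{1}{-6603 + 1560896 - 116000 + 83 \cdot 13456} = 13641 - \frac{1}{-6603 + 1560896 - 116000 + 1116848} = 13641 - \frac{1}{2555141} = \frac{34854678380}{2555141}$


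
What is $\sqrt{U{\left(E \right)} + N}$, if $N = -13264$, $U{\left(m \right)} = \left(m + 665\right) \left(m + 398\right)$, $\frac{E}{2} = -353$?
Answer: $2 i \sqrt{159} \approx 25.219 i$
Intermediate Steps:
$E = -706$ ($E = 2 \left(-353\right) = -706$)
$U{\left(m \right)} = \left(398 + m\right) \left(665 + m\right)$ ($U{\left(m \right)} = \left(665 + m\right) \left(398 + m\right) = \left(398 + m\right) \left(665 + m\right)$)
$\sqrt{U{\left(E \right)} + N} = \sqrt{\left(264670 + \left(-706\right)^{2} + 1063 \left(-706\right)\right) - 13264} = \sqrt{\left(264670 + 498436 - 750478\right) - 13264} = \sqrt{12628 - 13264} = \sqrt{-636} = 2 i \sqrt{159}$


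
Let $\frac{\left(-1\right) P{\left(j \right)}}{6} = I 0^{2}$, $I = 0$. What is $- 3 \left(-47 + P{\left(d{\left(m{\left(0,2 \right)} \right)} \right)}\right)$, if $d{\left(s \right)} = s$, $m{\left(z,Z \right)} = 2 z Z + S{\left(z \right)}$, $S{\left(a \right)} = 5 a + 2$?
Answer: $141$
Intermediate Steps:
$S{\left(a \right)} = 2 + 5 a$
$m{\left(z,Z \right)} = 2 + 5 z + 2 Z z$ ($m{\left(z,Z \right)} = 2 z Z + \left(2 + 5 z\right) = 2 Z z + \left(2 + 5 z\right) = 2 + 5 z + 2 Z z$)
$P{\left(j \right)} = 0$ ($P{\left(j \right)} = - 6 \cdot 0 \cdot 0^{2} = - 6 \cdot 0 \cdot 0 = \left(-6\right) 0 = 0$)
$- 3 \left(-47 + P{\left(d{\left(m{\left(0,2 \right)} \right)} \right)}\right) = - 3 \left(-47 + 0\right) = \left(-3\right) \left(-47\right) = 141$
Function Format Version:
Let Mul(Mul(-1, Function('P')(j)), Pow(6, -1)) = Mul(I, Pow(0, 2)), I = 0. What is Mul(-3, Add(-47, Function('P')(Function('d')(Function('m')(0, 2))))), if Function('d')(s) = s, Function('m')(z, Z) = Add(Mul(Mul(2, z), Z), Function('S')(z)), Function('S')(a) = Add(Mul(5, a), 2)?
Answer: 141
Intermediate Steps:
Function('S')(a) = Add(2, Mul(5, a))
Function('m')(z, Z) = Add(2, Mul(5, z), Mul(2, Z, z)) (Function('m')(z, Z) = Add(Mul(Mul(2, z), Z), Add(2, Mul(5, z))) = Add(Mul(2, Z, z), Add(2, Mul(5, z))) = Add(2, Mul(5, z), Mul(2, Z, z)))
Function('P')(j) = 0 (Function('P')(j) = Mul(-6, Mul(0, Pow(0, 2))) = Mul(-6, Mul(0, 0)) = Mul(-6, 0) = 0)
Mul(-3, Add(-47, Function('P')(Function('d')(Function('m')(0, 2))))) = Mul(-3, Add(-47, 0)) = Mul(-3, -47) = 141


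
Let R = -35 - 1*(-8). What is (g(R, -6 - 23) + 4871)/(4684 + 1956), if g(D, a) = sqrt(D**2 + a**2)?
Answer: 4871/6640 + sqrt(1570)/6640 ≈ 0.73955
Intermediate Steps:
R = -27 (R = -35 + 8 = -27)
(g(R, -6 - 23) + 4871)/(4684 + 1956) = (sqrt((-27)**2 + (-6 - 23)**2) + 4871)/(4684 + 1956) = (sqrt(729 + (-29)**2) + 4871)/6640 = (sqrt(729 + 841) + 4871)*(1/6640) = (sqrt(1570) + 4871)*(1/6640) = (4871 + sqrt(1570))*(1/6640) = 4871/6640 + sqrt(1570)/6640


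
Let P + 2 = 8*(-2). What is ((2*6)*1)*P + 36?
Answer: -180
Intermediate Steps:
P = -18 (P = -2 + 8*(-2) = -2 - 16 = -18)
((2*6)*1)*P + 36 = ((2*6)*1)*(-18) + 36 = (12*1)*(-18) + 36 = 12*(-18) + 36 = -216 + 36 = -180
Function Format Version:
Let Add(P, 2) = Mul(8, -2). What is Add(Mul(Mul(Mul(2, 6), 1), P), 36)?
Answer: -180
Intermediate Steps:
P = -18 (P = Add(-2, Mul(8, -2)) = Add(-2, -16) = -18)
Add(Mul(Mul(Mul(2, 6), 1), P), 36) = Add(Mul(Mul(Mul(2, 6), 1), -18), 36) = Add(Mul(Mul(12, 1), -18), 36) = Add(Mul(12, -18), 36) = Add(-216, 36) = -180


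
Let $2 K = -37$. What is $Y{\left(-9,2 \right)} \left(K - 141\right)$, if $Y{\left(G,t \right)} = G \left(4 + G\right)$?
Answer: $- \frac{14355}{2} \approx -7177.5$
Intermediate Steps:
$K = - \frac{37}{2}$ ($K = \frac{1}{2} \left(-37\right) = - \frac{37}{2} \approx -18.5$)
$Y{\left(-9,2 \right)} \left(K - 141\right) = - 9 \left(4 - 9\right) \left(- \frac{37}{2} - 141\right) = \left(-9\right) \left(-5\right) \left(- \frac{319}{2}\right) = 45 \left(- \frac{319}{2}\right) = - \frac{14355}{2}$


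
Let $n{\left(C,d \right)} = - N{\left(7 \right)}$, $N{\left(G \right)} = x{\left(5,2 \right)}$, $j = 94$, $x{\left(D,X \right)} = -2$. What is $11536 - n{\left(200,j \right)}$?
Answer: $11534$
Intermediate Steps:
$N{\left(G \right)} = -2$
$n{\left(C,d \right)} = 2$ ($n{\left(C,d \right)} = \left(-1\right) \left(-2\right) = 2$)
$11536 - n{\left(200,j \right)} = 11536 - 2 = 11534$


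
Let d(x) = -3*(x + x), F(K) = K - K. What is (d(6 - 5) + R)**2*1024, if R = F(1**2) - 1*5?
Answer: 123904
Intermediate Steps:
F(K) = 0
R = -5 (R = 0 - 1*5 = 0 - 5 = -5)
d(x) = -6*x
(d(6 - 5) + R)**2*1024 = (-6*(6 - 5) - 5)**2*1024 = (-6*1 - 5)**2*1024 = (-6 - 5)**2*1024 = (-11)**2*1024 = 121*1024 = 123904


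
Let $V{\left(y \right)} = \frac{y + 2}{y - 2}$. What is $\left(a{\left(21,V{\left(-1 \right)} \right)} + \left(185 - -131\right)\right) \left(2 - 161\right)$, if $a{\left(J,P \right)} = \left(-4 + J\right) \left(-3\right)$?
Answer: $-42135$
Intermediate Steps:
$V{\left(y \right)} = \frac{2 + y}{-2 + y}$
$a{\left(J,P \right)} = 12 - 3 J$
$\left(a{\left(21,V{\left(-1 \right)} \right)} + \left(185 - -131\right)\right) \left(2 - 161\right) = \left(\left(12 - 63\right) + \left(185 - -131\right)\right) \left(2 - 161\right) = \left(\left(12 - 63\right) + \left(185 + 131\right)\right) \left(2 - 161\right) = \left(-51 + 316\right) \left(-159\right) = 265 \left(-159\right) = -42135$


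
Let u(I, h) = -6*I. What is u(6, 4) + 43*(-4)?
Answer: -208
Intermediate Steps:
u(6, 4) + 43*(-4) = -6*6 + 43*(-4) = -36 - 172 = -208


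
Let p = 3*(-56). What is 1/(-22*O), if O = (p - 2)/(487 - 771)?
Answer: -71/935 ≈ -0.075936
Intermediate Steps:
p = -168
O = 85/142 (O = (-168 - 2)/(487 - 771) = -170/(-284) = -170*(-1/284) = 85/142 ≈ 0.59859)
1/(-22*O) = 1/(-22*85/142) = 1/(-935/71) = -71/935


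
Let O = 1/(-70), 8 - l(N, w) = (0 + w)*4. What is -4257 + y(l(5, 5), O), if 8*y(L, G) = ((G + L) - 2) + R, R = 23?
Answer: -2383291/560 ≈ -4255.9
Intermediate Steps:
l(N, w) = 8 - 4*w (l(N, w) = 8 - (0 + w)*4 = 8 - w*4 = 8 - 4*w)
O = -1/70 ≈ -0.014286
y(L, G) = 21/8 + G/8 + L/8 (y(L, G) = (((G + L) - 2) + 23)/8 = ((-2 + G + L) + 23)/8 = (21 + G + L)/8 = 21/8 + G/8 + L/8)
-4257 + y(l(5, 5), O) = -4257 + (21/8 + (1/8)*(-1/70) + (8 - 4*5)/8) = -4257 + (21/8 - 1/560 + (8 - 20)/8) = -4257 + (21/8 - 1/560 + (1/8)*(-12)) = -4257 + (21/8 - 1/560 - 3/2) = -4257 + 629/560 = -2383291/560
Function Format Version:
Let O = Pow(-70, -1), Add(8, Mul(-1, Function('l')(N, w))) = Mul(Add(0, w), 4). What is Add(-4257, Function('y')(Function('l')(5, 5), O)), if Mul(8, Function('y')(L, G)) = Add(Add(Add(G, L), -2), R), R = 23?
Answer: Rational(-2383291, 560) ≈ -4255.9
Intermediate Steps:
Function('l')(N, w) = Add(8, Mul(-4, w)) (Function('l')(N, w) = Add(8, Mul(-1, Mul(Add(0, w), 4))) = Add(8, Mul(-1, Mul(w, 4))) = Add(8, Mul(-1, Mul(4, w))) = Add(8, Mul(-4, w)))
O = Rational(-1, 70) ≈ -0.014286
Function('y')(L, G) = Add(Rational(21, 8), Mul(Rational(1, 8), G), Mul(Rational(1, 8), L)) (Function('y')(L, G) = Mul(Rational(1, 8), Add(Add(Add(G, L), -2), 23)) = Mul(Rational(1, 8), Add(Add(-2, G, L), 23)) = Mul(Rational(1, 8), Add(21, G, L)) = Add(Rational(21, 8), Mul(Rational(1, 8), G), Mul(Rational(1, 8), L)))
Add(-4257, Function('y')(Function('l')(5, 5), O)) = Add(-4257, Add(Rational(21, 8), Mul(Rational(1, 8), Rational(-1, 70)), Mul(Rational(1, 8), Add(8, Mul(-4, 5))))) = Add(-4257, Add(Rational(21, 8), Rational(-1, 560), Mul(Rational(1, 8), Add(8, -20)))) = Add(-4257, Add(Rational(21, 8), Rational(-1, 560), Mul(Rational(1, 8), -12))) = Add(-4257, Add(Rational(21, 8), Rational(-1, 560), Rational(-3, 2))) = Add(-4257, Rational(629, 560)) = Rational(-2383291, 560)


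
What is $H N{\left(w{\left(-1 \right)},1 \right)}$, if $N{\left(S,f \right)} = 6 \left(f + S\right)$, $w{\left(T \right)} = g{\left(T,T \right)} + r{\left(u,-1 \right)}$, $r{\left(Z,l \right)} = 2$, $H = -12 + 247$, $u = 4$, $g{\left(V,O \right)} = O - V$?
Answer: $4230$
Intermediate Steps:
$H = 235$
$w{\left(T \right)} = 2$ ($w{\left(T \right)} = \left(T - T\right) + 2 = 0 + 2 = 2$)
$N{\left(S,f \right)} = 6 S + 6 f$ ($N{\left(S,f \right)} = 6 \left(S + f\right) = 6 S + 6 f$)
$H N{\left(w{\left(-1 \right)},1 \right)} = 235 \left(6 \cdot 2 + 6 \cdot 1\right) = 235 \left(12 + 6\right) = 235 \cdot 18 = 4230$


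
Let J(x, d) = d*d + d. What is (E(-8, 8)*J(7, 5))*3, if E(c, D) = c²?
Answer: 5760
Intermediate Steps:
J(x, d) = d + d² (J(x, d) = d² + d = d + d²)
(E(-8, 8)*J(7, 5))*3 = ((-8)²*(5*(1 + 5)))*3 = (64*(5*6))*3 = (64*30)*3 = 1920*3 = 5760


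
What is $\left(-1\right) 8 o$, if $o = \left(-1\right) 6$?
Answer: $48$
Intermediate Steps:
$o = -6$
$\left(-1\right) 8 o = \left(-1\right) 8 \left(-6\right) = \left(-8\right) \left(-6\right) = 48$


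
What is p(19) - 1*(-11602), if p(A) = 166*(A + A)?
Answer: 17910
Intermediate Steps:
p(A) = 332*A (p(A) = 166*(2*A) = 332*A)
p(19) - 1*(-11602) = 332*19 - 1*(-11602) = 6308 + 11602 = 17910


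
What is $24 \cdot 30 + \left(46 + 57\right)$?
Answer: $823$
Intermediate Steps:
$24 \cdot 30 + \left(46 + 57\right) = 720 + 103 = 823$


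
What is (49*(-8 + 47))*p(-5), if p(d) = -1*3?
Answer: -5733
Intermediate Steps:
p(d) = -3
(49*(-8 + 47))*p(-5) = (49*(-8 + 47))*(-3) = (49*39)*(-3) = 1911*(-3) = -5733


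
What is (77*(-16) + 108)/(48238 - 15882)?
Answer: -281/8089 ≈ -0.034739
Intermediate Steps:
(77*(-16) + 108)/(48238 - 15882) = (-1232 + 108)/32356 = -1124*1/32356 = -281/8089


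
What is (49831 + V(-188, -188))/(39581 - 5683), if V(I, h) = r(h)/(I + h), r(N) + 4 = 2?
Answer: 9368229/6372824 ≈ 1.4700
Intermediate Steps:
r(N) = -2 (r(N) = -4 + 2 = -2)
V(I, h) = -2/(I + h)
(49831 + V(-188, -188))/(39581 - 5683) = (49831 - 2/(-188 - 188))/(39581 - 5683) = (49831 - 2/(-376))/33898 = (49831 - 2*(-1/376))*(1/33898) = (49831 + 1/188)*(1/33898) = (9368229/188)*(1/33898) = 9368229/6372824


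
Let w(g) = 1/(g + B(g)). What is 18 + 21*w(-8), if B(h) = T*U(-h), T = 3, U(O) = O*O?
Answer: 3333/184 ≈ 18.114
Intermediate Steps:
U(O) = O**2
B(h) = 3*h**2 (B(h) = 3*(-h)**2 = 3*h**2)
w(g) = 1/(g + 3*g**2)
18 + 21*w(-8) = 18 + 21*(1/((-8)*(1 + 3*(-8)))) = 18 + 21*(-1/(8*(1 - 24))) = 18 + 21*(-1/8/(-23)) = 18 + 21*(-1/8*(-1/23)) = 18 + 21*(1/184) = 18 + 21/184 = 3333/184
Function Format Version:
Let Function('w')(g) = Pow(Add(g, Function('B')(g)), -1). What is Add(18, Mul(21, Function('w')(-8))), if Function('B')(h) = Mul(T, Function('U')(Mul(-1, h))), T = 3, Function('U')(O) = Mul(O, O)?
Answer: Rational(3333, 184) ≈ 18.114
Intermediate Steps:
Function('U')(O) = Pow(O, 2)
Function('B')(h) = Mul(3, Pow(h, 2)) (Function('B')(h) = Mul(3, Pow(Mul(-1, h), 2)) = Mul(3, Pow(h, 2)))
Function('w')(g) = Pow(Add(g, Mul(3, Pow(g, 2))), -1)
Add(18, Mul(21, Function('w')(-8))) = Add(18, Mul(21, Mul(Pow(-8, -1), Pow(Add(1, Mul(3, -8)), -1)))) = Add(18, Mul(21, Mul(Rational(-1, 8), Pow(Add(1, -24), -1)))) = Add(18, Mul(21, Mul(Rational(-1, 8), Pow(-23, -1)))) = Add(18, Mul(21, Mul(Rational(-1, 8), Rational(-1, 23)))) = Add(18, Mul(21, Rational(1, 184))) = Add(18, Rational(21, 184)) = Rational(3333, 184)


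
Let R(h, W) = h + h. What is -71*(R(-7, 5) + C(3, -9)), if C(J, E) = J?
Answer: 781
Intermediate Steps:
R(h, W) = 2*h
-71*(R(-7, 5) + C(3, -9)) = -71*(2*(-7) + 3) = -71*(-14 + 3) = -71*(-11) = 781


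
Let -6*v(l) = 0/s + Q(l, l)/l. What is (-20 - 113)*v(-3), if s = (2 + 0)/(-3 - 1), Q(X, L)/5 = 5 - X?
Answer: -2660/9 ≈ -295.56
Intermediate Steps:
Q(X, L) = 25 - 5*X (Q(X, L) = 5*(5 - X) = 25 - 5*X)
s = -½ (s = 2/(-4) = 2*(-¼) = -½ ≈ -0.50000)
v(l) = -(25 - 5*l)/(6*l) (v(l) = -(0/(-½) + (25 - 5*l)/l)/6 = -(0*(-2) + (25 - 5*l)/l)/6 = -(0 + (25 - 5*l)/l)/6 = -(25 - 5*l)/(6*l))
(-20 - 113)*v(-3) = (-20 - 113)*((⅚)*(-5 - 3)/(-3)) = -665*(-1)*(-8)/(6*3) = -133*20/9 = -2660/9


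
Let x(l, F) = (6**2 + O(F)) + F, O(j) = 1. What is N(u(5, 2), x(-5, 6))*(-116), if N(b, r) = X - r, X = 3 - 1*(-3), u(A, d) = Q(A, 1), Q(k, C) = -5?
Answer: 4292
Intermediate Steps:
u(A, d) = -5
X = 6 (X = 3 + 3 = 6)
x(l, F) = 37 + F (x(l, F) = (6**2 + 1) + F = (36 + 1) + F = 37 + F)
N(b, r) = 6 - r
N(u(5, 2), x(-5, 6))*(-116) = (6 - (37 + 6))*(-116) = (6 - 1*43)*(-116) = (6 - 43)*(-116) = -37*(-116) = 4292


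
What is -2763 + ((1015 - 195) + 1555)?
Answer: -388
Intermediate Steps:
-2763 + ((1015 - 195) + 1555) = -2763 + (820 + 1555) = -2763 + 2375 = -388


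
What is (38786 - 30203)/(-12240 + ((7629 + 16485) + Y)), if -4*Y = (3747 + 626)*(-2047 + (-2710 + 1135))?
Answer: 17166/7943251 ≈ 0.0021611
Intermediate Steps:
Y = 7919503/2 (Y = -(3747 + 626)*(-2047 + (-2710 + 1135))/4 = -4373*(-2047 - 1575)/4 = -4373*(-3622)/4 = -1/4*(-15839006) = 7919503/2 ≈ 3.9598e+6)
(38786 - 30203)/(-12240 + ((7629 + 16485) + Y)) = (38786 - 30203)/(-12240 + ((7629 + 16485) + 7919503/2)) = 8583/(-12240 + (24114 + 7919503/2)) = 8583/(-12240 + 7967731/2) = 8583/(7943251/2) = 8583*(2/7943251) = 17166/7943251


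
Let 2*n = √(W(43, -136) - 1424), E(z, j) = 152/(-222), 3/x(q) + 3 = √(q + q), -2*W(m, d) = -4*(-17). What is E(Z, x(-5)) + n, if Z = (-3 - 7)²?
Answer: -76/111 + 27*I*√2/2 ≈ -0.68468 + 19.092*I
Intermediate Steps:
Z = 100 (Z = (-10)² = 100)
W(m, d) = -34 (W(m, d) = -(-2)*(-17) = -½*68 = -34)
x(q) = 3/(-3 + √2*√q) (x(q) = 3/(-3 + √(q + q)) = 3/(-3 + √(2*q)) = 3/(-3 + √2*√q))
E(z, j) = -76/111 (E(z, j) = 152*(-1/222) = -76/111)
n = 27*I*√2/2 (n = √(-34 - 1424)/2 = √(-1458)/2 = (27*I*√2)/2 = 27*I*√2/2 ≈ 19.092*I)
E(Z, x(-5)) + n = -76/111 + 27*I*√2/2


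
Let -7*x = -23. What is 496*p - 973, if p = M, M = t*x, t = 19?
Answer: 209941/7 ≈ 29992.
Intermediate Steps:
x = 23/7 (x = -⅐*(-23) = 23/7 ≈ 3.2857)
M = 437/7 (M = 19*(23/7) = 437/7 ≈ 62.429)
p = 437/7 ≈ 62.429
496*p - 973 = 496*(437/7) - 973 = 216752/7 - 973 = 209941/7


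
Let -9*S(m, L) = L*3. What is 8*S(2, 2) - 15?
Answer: -61/3 ≈ -20.333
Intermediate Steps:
S(m, L) = -L/3 (S(m, L) = -L*3/9 = -L/3)
8*S(2, 2) - 15 = 8*(-1/3*2) - 15 = 8*(-2/3) - 15 = -16/3 - 15 = -61/3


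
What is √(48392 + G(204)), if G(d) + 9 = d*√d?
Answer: √(48383 + 408*√51) ≈ 226.49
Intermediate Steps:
G(d) = -9 + d^(3/2) (G(d) = -9 + d*√d = -9 + d^(3/2))
√(48392 + G(204)) = √(48392 + (-9 + 204^(3/2))) = √(48392 + (-9 + 408*√51)) = √(48383 + 408*√51)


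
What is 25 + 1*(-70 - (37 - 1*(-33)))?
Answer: -115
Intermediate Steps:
25 + 1*(-70 - (37 - 1*(-33))) = 25 + 1*(-70 - (37 + 33)) = 25 + 1*(-70 - 1*70) = 25 + 1*(-70 - 70) = 25 + 1*(-140) = 25 - 140 = -115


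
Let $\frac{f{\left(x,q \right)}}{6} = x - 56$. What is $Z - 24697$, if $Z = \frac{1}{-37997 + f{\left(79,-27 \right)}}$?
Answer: $- \frac{935003724}{37859} \approx -24697.0$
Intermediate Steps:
$f{\left(x,q \right)} = -336 + 6 x$ ($f{\left(x,q \right)} = 6 \left(x - 56\right) = 6 \left(-56 + x\right) = -336 + 6 x$)
$Z = - \frac{1}{37859}$ ($Z = \frac{1}{-37997 + \left(-336 + 6 \cdot 79\right)} = \frac{1}{-37997 + \left(-336 + 474\right)} = \frac{1}{-37997 + 138} = \frac{1}{-37859} = - \frac{1}{37859} \approx -2.6414 \cdot 10^{-5}$)
$Z - 24697 = - \frac{1}{37859} - 24697 = - \frac{935003724}{37859}$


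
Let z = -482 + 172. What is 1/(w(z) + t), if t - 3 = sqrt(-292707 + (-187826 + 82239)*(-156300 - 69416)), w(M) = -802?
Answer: 799/23831744184 + sqrt(23832382585)/23831744184 ≈ 6.5113e-6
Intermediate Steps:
z = -310
t = 3 + sqrt(23832382585) (t = 3 + sqrt(-292707 + (-187826 + 82239)*(-156300 - 69416)) = 3 + sqrt(-292707 - 105587*(-225716)) = 3 + sqrt(-292707 + 23832675292) = 3 + sqrt(23832382585) ≈ 1.5438e+5)
1/(w(z) + t) = 1/(-802 + (3 + sqrt(23832382585))) = 1/(-799 + sqrt(23832382585))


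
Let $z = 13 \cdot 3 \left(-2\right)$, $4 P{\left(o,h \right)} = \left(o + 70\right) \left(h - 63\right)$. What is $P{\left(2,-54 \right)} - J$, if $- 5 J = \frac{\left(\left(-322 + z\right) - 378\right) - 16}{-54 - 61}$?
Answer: $- \frac{1210156}{575} \approx -2104.6$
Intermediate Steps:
$P{\left(o,h \right)} = \frac{\left(-63 + h\right) \left(70 + o\right)}{4}$ ($P{\left(o,h \right)} = \frac{\left(o + 70\right) \left(h - 63\right)}{4} = \frac{\left(70 + o\right) \left(-63 + h\right)}{4} = \frac{\left(-63 + h\right) \left(70 + o\right)}{4}$)
$z = -78$ ($z = 13 \left(-6\right) = -78$)
$J = - \frac{794}{575}$ ($J = - \frac{\left(\left(\left(-322 - 78\right) - 378\right) - 16\right) \frac{1}{-54 - 61}}{5} = - \frac{\left(\left(-400 - 378\right) - 16\right) \frac{1}{-115}}{5} = - \frac{\left(-778 - 16\right) \left(- \frac{1}{115}\right)}{5} = - \frac{\left(-794\right) \left(- \frac{1}{115}\right)}{5} = \left(- \frac{1}{5}\right) \frac{794}{115} = - \frac{794}{575} \approx -1.3809$)
$P{\left(2,-54 \right)} - J = \left(- \frac{2205}{2} - \frac{63}{2} + \frac{35}{2} \left(-54\right) + \frac{1}{4} \left(-54\right) 2\right) - - \frac{794}{575} = \left(- \frac{2205}{2} - \frac{63}{2} - 945 - 27\right) + \frac{794}{575} = -2106 + \frac{794}{575} = - \frac{1210156}{575}$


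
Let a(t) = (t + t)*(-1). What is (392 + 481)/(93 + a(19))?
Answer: 873/55 ≈ 15.873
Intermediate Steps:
a(t) = -2*t (a(t) = (2*t)*(-1) = -2*t)
(392 + 481)/(93 + a(19)) = (392 + 481)/(93 - 2*19) = 873/(93 - 38) = 873/55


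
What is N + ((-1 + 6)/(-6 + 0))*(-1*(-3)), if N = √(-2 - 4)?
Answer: -5/2 + I*√6 ≈ -2.5 + 2.4495*I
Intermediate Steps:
N = I*√6 (N = √(-6) = I*√6 ≈ 2.4495*I)
N + ((-1 + 6)/(-6 + 0))*(-1*(-3)) = I*√6 + ((-1 + 6)/(-6 + 0))*(-1*(-3)) = I*√6 + (5/(-6))*3 = I*√6 + (5*(-⅙))*3 = I*√6 - ⅚*3 = I*√6 - 5/2 = -5/2 + I*√6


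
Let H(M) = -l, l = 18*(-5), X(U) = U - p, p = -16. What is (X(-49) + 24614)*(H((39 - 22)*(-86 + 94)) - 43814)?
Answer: -1074779644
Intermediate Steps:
X(U) = 16 + U (X(U) = U - 1*(-16) = U + 16 = 16 + U)
l = -90
H(M) = 90 (H(M) = -1*(-90) = 90)
(X(-49) + 24614)*(H((39 - 22)*(-86 + 94)) - 43814) = ((16 - 49) + 24614)*(90 - 43814) = (-33 + 24614)*(-43724) = 24581*(-43724) = -1074779644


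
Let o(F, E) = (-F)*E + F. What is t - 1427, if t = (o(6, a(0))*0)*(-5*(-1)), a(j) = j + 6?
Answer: -1427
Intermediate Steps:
a(j) = 6 + j
o(F, E) = F - E*F (o(F, E) = -E*F + F = F - E*F)
t = 0 (t = ((6*(1 - (6 + 0)))*0)*(-5*(-1)) = ((6*(1 - 1*6))*0)*5 = ((6*(1 - 6))*0)*5 = ((6*(-5))*0)*5 = -30*0*5 = 0*5 = 0)
t - 1427 = 0 - 1427 = -1427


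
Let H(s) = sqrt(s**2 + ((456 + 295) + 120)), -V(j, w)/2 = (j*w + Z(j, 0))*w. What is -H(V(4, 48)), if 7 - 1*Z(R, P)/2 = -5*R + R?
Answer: -5*sqrt(20881279) ≈ -22848.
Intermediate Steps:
Z(R, P) = 14 + 8*R (Z(R, P) = 14 - 2*(-5*R + R) = 14 - (-8)*R = 14 + 8*R)
V(j, w) = -2*w*(14 + 8*j + j*w) (V(j, w) = -2*(j*w + (14 + 8*j))*w = -2*(14 + 8*j + j*w)*w = -2*w*(14 + 8*j + j*w))
H(s) = sqrt(871 + s**2) (H(s) = sqrt(s**2 + (751 + 120)) = sqrt(s**2 + 871) = sqrt(871 + s**2))
-H(V(4, 48)) = -sqrt(871 + (-2*48*(14 + 8*4 + 4*48))**2) = -sqrt(871 + (-2*48*(14 + 32 + 192))**2) = -sqrt(871 + (-2*48*238)**2) = -sqrt(871 + (-22848)**2) = -sqrt(871 + 522031104) = -sqrt(522031975) = -5*sqrt(20881279)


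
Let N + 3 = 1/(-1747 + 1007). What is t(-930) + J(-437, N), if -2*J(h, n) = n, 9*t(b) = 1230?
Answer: 613463/4440 ≈ 138.17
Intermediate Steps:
t(b) = 410/3 (t(b) = (1/9)*1230 = 410/3)
N = -2221/740 (N = -3 + 1/(-1747 + 1007) = -3 + 1/(-740) = -3 - 1/740 = -2221/740 ≈ -3.0014)
J(h, n) = -n/2
t(-930) + J(-437, N) = 410/3 - 1/2*(-2221/740) = 410/3 + 2221/1480 = 613463/4440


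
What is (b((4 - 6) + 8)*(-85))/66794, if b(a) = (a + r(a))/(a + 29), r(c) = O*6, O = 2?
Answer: -153/233779 ≈ -0.00065446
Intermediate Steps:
r(c) = 12 (r(c) = 2*6 = 12)
b(a) = (12 + a)/(29 + a) (b(a) = (a + 12)/(a + 29) = (12 + a)/(29 + a))
(b((4 - 6) + 8)*(-85))/66794 = (((12 + ((4 - 6) + 8))/(29 + ((4 - 6) + 8)))*(-85))/66794 = (((12 + (-2 + 8))/(29 + (-2 + 8)))*(-85))*(1/66794) = (((12 + 6)/(29 + 6))*(-85))*(1/66794) = ((18/35)*(-85))*(1/66794) = -306/7*1/66794 = -153/233779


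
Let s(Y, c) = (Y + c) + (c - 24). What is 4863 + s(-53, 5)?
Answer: 4796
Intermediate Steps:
s(Y, c) = -24 + Y + 2*c (s(Y, c) = (Y + c) + (-24 + c) = -24 + Y + 2*c)
4863 + s(-53, 5) = 4863 + (-24 - 53 + 2*5) = 4863 + (-24 - 53 + 10) = 4863 - 67 = 4796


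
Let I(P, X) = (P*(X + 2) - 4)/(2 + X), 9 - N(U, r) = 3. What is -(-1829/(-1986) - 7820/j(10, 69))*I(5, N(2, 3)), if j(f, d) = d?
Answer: 669753/1324 ≈ 505.86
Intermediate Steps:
N(U, r) = 6 (N(U, r) = 9 - 1*3 = 9 - 3 = 6)
I(P, X) = (-4 + P*(2 + X))/(2 + X) (I(P, X) = (P*(2 + X) - 4)/(2 + X) = (-4 + P*(2 + X))/(2 + X))
-(-1829/(-1986) - 7820/j(10, 69))*I(5, N(2, 3)) = -(-1829/(-1986) - 7820/69)*(-4 + 2*5 + 5*6)/(2 + 6) = -(-1829*(-1/1986) - 7820*1/69)*(-4 + 10 + 30)/8 = -(1829/1986 - 340/3)*(1/8)*36 = -(-74417)*9/(662*2) = -1*(-669753/1324) = 669753/1324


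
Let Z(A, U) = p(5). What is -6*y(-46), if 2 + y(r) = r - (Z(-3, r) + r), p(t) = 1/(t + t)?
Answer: 63/5 ≈ 12.600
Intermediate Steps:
p(t) = 1/(2*t)
Z(A, U) = 1/10 (Z(A, U) = (1/2)/5 = (1/2)*(1/5) = 1/10)
y(r) = -21/10 (y(r) = -2 + (r - (1/10 + r)) = -2 + (r + (-1/10 - r)) = -2 - 1/10 = -21/10)
-6*y(-46) = -6*(-21/10) = 63/5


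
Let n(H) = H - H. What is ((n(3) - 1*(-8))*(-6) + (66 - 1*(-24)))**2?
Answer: 1764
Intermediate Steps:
n(H) = 0
((n(3) - 1*(-8))*(-6) + (66 - 1*(-24)))**2 = ((0 - 1*(-8))*(-6) + (66 - 1*(-24)))**2 = ((0 + 8)*(-6) + (66 + 24))**2 = (8*(-6) + 90)**2 = (-48 + 90)**2 = 42**2 = 1764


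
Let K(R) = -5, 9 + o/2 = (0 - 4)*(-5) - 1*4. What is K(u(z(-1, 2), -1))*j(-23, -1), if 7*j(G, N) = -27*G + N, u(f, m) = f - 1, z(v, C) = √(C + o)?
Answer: -3100/7 ≈ -442.86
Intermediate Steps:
o = 14 (o = -18 + 2*((0 - 4)*(-5) - 1*4) = -18 + 2*(-4*(-5) - 4) = -18 + 2*(20 - 4) = -18 + 2*16 = -18 + 32 = 14)
z(v, C) = √(14 + C) (z(v, C) = √(C + 14) = √(14 + C))
u(f, m) = -1 + f
j(G, N) = -27*G/7 + N/7 (j(G, N) = (-27*G + N)/7 = (N - 27*G)/7 = -27*G/7 + N/7)
K(u(z(-1, 2), -1))*j(-23, -1) = -5*(-27/7*(-23) + (⅐)*(-1)) = -5*(621/7 - ⅐) = -5*620/7 = -3100/7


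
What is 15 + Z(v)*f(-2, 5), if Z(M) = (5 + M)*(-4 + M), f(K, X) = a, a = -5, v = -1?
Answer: 115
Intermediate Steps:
f(K, X) = -5
Z(M) = (-4 + M)*(5 + M)
15 + Z(v)*f(-2, 5) = 15 + (-20 - 1 + (-1)²)*(-5) = 15 + (-20 - 1 + 1)*(-5) = 15 - 20*(-5) = 15 + 100 = 115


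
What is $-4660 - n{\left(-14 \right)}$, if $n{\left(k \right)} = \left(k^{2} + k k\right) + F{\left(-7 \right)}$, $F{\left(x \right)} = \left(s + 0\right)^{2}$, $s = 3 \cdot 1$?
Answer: $-5061$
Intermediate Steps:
$s = 3$
$F{\left(x \right)} = 9$ ($F{\left(x \right)} = \left(3 + 0\right)^{2} = 3^{2} = 9$)
$n{\left(k \right)} = 9 + 2 k^{2}$ ($n{\left(k \right)} = \left(k^{2} + k k\right) + 9 = \left(k^{2} + k^{2}\right) + 9 = 2 k^{2} + 9 = 9 + 2 k^{2}$)
$-4660 - n{\left(-14 \right)} = -4660 - \left(9 + 2 \left(-14\right)^{2}\right) = -4660 - \left(9 + 2 \cdot 196\right) = -4660 - \left(9 + 392\right) = -4660 - 401 = -5061$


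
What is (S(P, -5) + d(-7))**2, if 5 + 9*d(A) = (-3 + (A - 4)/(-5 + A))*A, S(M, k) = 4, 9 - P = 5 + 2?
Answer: 299209/11664 ≈ 25.652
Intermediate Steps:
P = 2 (P = 9 - (5 + 2) = 9 - 1*7 = 9 - 7 = 2)
d(A) = -5/9 + A*(-3 + (-4 + A)/(-5 + A))/9 (d(A) = -5/9 + ((-3 + (A - 4)/(-5 + A))*A)/9 = -5/9 + ((-3 + (-4 + A)/(-5 + A))*A)/9 = -5/9 + (A*(-3 + (-4 + A)/(-5 + A)))/9 = -5/9 + A*(-3 + (-4 + A)/(-5 + A))/9)
(S(P, -5) + d(-7))**2 = (4 + (25 - 2*(-7)**2 + 6*(-7))/(9*(-5 - 7)))**2 = (4 + (1/9)*(25 - 2*49 - 42)/(-12))**2 = (4 + (1/9)*(-1/12)*(25 - 98 - 42))**2 = (4 + (1/9)*(-1/12)*(-115))**2 = (4 + 115/108)**2 = (547/108)**2 = 299209/11664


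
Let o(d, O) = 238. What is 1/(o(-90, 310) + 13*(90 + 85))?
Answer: 1/2513 ≈ 0.00039793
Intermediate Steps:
1/(o(-90, 310) + 13*(90 + 85)) = 1/(238 + 13*(90 + 85)) = 1/(238 + 13*175) = 1/(238 + 2275) = 1/2513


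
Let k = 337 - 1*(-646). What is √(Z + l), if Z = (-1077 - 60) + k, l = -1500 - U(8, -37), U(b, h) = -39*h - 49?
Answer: 2*I*√762 ≈ 55.209*I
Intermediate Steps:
k = 983 (k = 337 + 646 = 983)
U(b, h) = -49 - 39*h
l = -2894 (l = -1500 - (-49 - 39*(-37)) = -1500 - (-49 + 1443) = -1500 - 1*1394 = -1500 - 1394 = -2894)
Z = -154 (Z = (-1077 - 60) + 983 = -1137 + 983 = -154)
√(Z + l) = √(-154 - 2894) = √(-3048) = 2*I*√762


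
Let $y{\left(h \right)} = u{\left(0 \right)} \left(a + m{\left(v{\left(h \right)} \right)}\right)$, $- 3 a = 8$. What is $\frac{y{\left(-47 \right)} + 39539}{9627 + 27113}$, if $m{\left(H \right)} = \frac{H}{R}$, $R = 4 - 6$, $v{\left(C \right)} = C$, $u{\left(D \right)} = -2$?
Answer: $\frac{2693}{2505} \approx 1.0751$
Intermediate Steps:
$a = - \frac{8}{3}$ ($a = \left(- \frac{1}{3}\right) 8 = - \frac{8}{3} \approx -2.6667$)
$R = -2$ ($R = 4 - 6 = -2$)
$m{\left(H \right)} = - \frac{H}{2}$ ($m{\left(H \right)} = \frac{H}{-2} = H \left(- \frac{1}{2}\right) = - \frac{H}{2}$)
$y{\left(h \right)} = \frac{16}{3} + h$ ($y{\left(h \right)} = - 2 \left(- \frac{8}{3} - \frac{h}{2}\right) = \frac{16}{3} + h$)
$\frac{y{\left(-47 \right)} + 39539}{9627 + 27113} = \frac{\left(\frac{16}{3} - 47\right) + 39539}{9627 + 27113} = \frac{- \frac{125}{3} + 39539}{36740} = \frac{118492}{3} \cdot \frac{1}{36740} = \frac{2693}{2505}$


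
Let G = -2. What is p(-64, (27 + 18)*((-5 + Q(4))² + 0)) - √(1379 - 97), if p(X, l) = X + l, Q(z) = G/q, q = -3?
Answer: 781 - √1282 ≈ 745.20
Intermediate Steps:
Q(z) = ⅔ (Q(z) = -2/(-3) = -2*(-⅓) = ⅔)
p(-64, (27 + 18)*((-5 + Q(4))² + 0)) - √(1379 - 97) = (-64 + (27 + 18)*((-5 + ⅔)² + 0)) - √(1379 - 97) = (-64 + 45*((-13/3)² + 0)) - √1282 = (-64 + 45*(169/9 + 0)) - √1282 = (-64 + 45*(169/9)) - √1282 = (-64 + 845) - √1282 = 781 - √1282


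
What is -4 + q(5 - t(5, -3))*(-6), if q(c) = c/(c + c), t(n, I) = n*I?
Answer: -7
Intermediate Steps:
t(n, I) = I*n
q(c) = 1/2 (q(c) = c/((2*c)) = c*(1/(2*c)) = 1/2)
-4 + q(5 - t(5, -3))*(-6) = -4 + (1/2)*(-6) = -4 - 3 = -7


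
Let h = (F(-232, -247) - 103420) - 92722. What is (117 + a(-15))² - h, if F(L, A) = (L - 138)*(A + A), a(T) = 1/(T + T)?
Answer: 24338881/900 ≈ 27043.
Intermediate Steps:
a(T) = 1/(2*T)
F(L, A) = 2*A*(-138 + L) (F(L, A) = (-138 + L)*(2*A) = 2*A*(-138 + L))
h = -13362 (h = (2*(-247)*(-138 - 232) - 103420) - 92722 = (2*(-247)*(-370) - 103420) - 92722 = (182780 - 103420) - 92722 = 79360 - 92722 = -13362)
(117 + a(-15))² - h = (117 + (½)/(-15))² - 1*(-13362) = (117 + (½)*(-1/15))² + 13362 = (117 - 1/30)² + 13362 = (3509/30)² + 13362 = 12313081/900 + 13362 = 24338881/900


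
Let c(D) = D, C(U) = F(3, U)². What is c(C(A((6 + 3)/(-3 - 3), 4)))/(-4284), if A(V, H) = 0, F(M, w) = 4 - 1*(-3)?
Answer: -7/612 ≈ -0.011438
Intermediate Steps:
F(M, w) = 7 (F(M, w) = 4 + 3 = 7)
C(U) = 49 (C(U) = 7² = 49)
c(C(A((6 + 3)/(-3 - 3), 4)))/(-4284) = 49/(-4284) = 49*(-1/4284) = -7/612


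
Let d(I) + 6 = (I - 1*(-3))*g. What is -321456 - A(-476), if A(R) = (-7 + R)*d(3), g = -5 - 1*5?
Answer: -353334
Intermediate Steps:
g = -10 (g = -5 - 5 = -10)
d(I) = -36 - 10*I (d(I) = -6 + (I - 1*(-3))*(-10) = -6 + (I + 3)*(-10) = -6 + (3 + I)*(-10) = -6 + (-30 - 10*I) = -36 - 10*I)
A(R) = 462 - 66*R (A(R) = (-7 + R)*(-36 - 10*3) = (-7 + R)*(-36 - 30) = (-7 + R)*(-66) = 462 - 66*R)
-321456 - A(-476) = -321456 - (462 - 66*(-476)) = -321456 - (462 + 31416) = -321456 - 1*31878 = -321456 - 31878 = -353334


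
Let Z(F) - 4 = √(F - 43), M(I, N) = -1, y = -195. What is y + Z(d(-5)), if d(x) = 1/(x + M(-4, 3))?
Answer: -191 + I*√1554/6 ≈ -191.0 + 6.5701*I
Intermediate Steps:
d(x) = 1/(-1 + x) (d(x) = 1/(x - 1) = 1/(-1 + x))
Z(F) = 4 + √(-43 + F) (Z(F) = 4 + √(F - 43) = 4 + √(-43 + F))
y + Z(d(-5)) = -195 + (4 + √(-43 + 1/(-1 - 5))) = -195 + (4 + √(-43 + 1/(-6))) = -195 + (4 + √(-43 - ⅙)) = -195 + (4 + √(-259/6)) = -195 + (4 + I*√1554/6) = -191 + I*√1554/6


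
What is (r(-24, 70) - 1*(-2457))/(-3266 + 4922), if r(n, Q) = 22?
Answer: 2479/1656 ≈ 1.4970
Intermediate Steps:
(r(-24, 70) - 1*(-2457))/(-3266 + 4922) = (22 - 1*(-2457))/(-3266 + 4922) = (22 + 2457)/1656 = 2479*(1/1656) = 2479/1656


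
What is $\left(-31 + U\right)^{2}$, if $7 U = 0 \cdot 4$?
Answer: $961$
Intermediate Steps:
$U = 0$ ($U = \frac{0 \cdot 4}{7} = \frac{1}{7} \cdot 0 = 0$)
$\left(-31 + U\right)^{2} = \left(-31 + 0\right)^{2} = \left(-31\right)^{2} = 961$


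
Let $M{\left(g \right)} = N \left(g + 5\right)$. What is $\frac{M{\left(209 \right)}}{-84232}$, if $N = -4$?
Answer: $\frac{107}{10529} \approx 0.010162$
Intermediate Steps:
$M{\left(g \right)} = -20 - 4 g$ ($M{\left(g \right)} = - 4 \left(g + 5\right) = - 4 \left(5 + g\right) = -20 - 4 g$)
$\frac{M{\left(209 \right)}}{-84232} = \frac{-20 - 836}{-84232} = \left(-20 - 836\right) \left(- \frac{1}{84232}\right) = \left(-856\right) \left(- \frac{1}{84232}\right) = \frac{107}{10529}$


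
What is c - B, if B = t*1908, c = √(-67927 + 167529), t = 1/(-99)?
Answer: 212/11 + √99602 ≈ 334.87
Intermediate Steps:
t = -1/99 ≈ -0.010101
c = √99602 ≈ 315.60
B = -212/11 (B = -1/99*1908 = -212/11 ≈ -19.273)
c - B = √99602 - 1*(-212/11) = √99602 + 212/11 = 212/11 + √99602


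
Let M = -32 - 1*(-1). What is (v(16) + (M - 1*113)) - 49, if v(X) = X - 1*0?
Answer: -177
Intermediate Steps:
M = -31 (M = -32 + 1 = -31)
v(X) = X (v(X) = X + 0 = X)
(v(16) + (M - 1*113)) - 49 = (16 + (-31 - 1*113)) - 49 = (16 + (-31 - 113)) - 49 = (16 - 144) - 49 = -128 - 49 = -177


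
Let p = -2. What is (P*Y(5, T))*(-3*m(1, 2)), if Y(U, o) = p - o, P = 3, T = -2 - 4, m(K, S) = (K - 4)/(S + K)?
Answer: 36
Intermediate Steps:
m(K, S) = (-4 + K)/(K + S)
T = -6
Y(U, o) = -2 - o
(P*Y(5, T))*(-3*m(1, 2)) = (3*(-2 - 1*(-6)))*(-3*(-4 + 1)/(1 + 2)) = (3*(-2 + 6))*(-3*(-3)/3) = (3*4)*(-(-3)) = 12*(-3*(-1)) = 12*3 = 36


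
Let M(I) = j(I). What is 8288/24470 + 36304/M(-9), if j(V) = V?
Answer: -444142144/110115 ≈ -4033.4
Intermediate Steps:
M(I) = I
8288/24470 + 36304/M(-9) = 8288/24470 + 36304/(-9) = 8288*(1/24470) + 36304*(-⅑) = 4144/12235 - 36304/9 = -444142144/110115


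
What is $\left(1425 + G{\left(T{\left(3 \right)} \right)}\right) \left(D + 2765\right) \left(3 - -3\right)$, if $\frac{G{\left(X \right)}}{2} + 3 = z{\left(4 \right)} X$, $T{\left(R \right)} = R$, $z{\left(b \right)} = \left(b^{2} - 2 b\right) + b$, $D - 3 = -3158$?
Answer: $-3488940$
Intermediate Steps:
$D = -3155$ ($D = 3 - 3158 = -3155$)
$z{\left(b \right)} = b^{2} - b$
$G{\left(X \right)} = -6 + 24 X$ ($G{\left(X \right)} = -6 + 2 \cdot 4 \left(-1 + 4\right) X = -6 + 2 \cdot 4 \cdot 3 X = -6 + 2 \cdot 12 X = -6 + 24 X$)
$\left(1425 + G{\left(T{\left(3 \right)} \right)}\right) \left(D + 2765\right) \left(3 - -3\right) = \left(1425 + \left(-6 + 24 \cdot 3\right)\right) \left(-3155 + 2765\right) \left(3 - -3\right) = \left(1425 + \left(-6 + 72\right)\right) \left(-390\right) \left(3 + 3\right) = \left(1425 + 66\right) \left(-390\right) 6 = 1491 \left(-390\right) 6 = \left(-581490\right) 6 = -3488940$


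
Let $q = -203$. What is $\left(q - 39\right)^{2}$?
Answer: $58564$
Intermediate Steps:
$\left(q - 39\right)^{2} = \left(-203 - 39\right)^{2} = \left(-242\right)^{2} = 58564$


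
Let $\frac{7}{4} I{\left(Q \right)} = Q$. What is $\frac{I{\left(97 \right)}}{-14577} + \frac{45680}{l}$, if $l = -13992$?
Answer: $- \frac{64813478}{19829579} \approx -3.2685$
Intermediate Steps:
$I{\left(Q \right)} = \frac{4 Q}{7}$
$\frac{I{\left(97 \right)}}{-14577} + \frac{45680}{l} = \frac{\frac{4}{7} \cdot 97}{-14577} + \frac{45680}{-13992} = \frac{388}{7} \left(- \frac{1}{14577}\right) + 45680 \left(- \frac{1}{13992}\right) = - \frac{388}{102039} - \frac{5710}{1749} = - \frac{64813478}{19829579}$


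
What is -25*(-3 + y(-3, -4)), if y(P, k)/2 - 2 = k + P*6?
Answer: 1075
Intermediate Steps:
y(P, k) = 4 + 2*k + 12*P (y(P, k) = 4 + 2*(k + P*6) = 4 + 2*(k + 6*P) = 4 + (2*k + 12*P) = 4 + 2*k + 12*P)
-25*(-3 + y(-3, -4)) = -25*(-3 + (4 + 2*(-4) + 12*(-3))) = -25*(-3 + (4 - 8 - 36)) = -25*(-3 - 40) = -25*(-43) = 1075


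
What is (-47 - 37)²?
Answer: 7056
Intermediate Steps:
(-47 - 37)² = (-84)² = 7056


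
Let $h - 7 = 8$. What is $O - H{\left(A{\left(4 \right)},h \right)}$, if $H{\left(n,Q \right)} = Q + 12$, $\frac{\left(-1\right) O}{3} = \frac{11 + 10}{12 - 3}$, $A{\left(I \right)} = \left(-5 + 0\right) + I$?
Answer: $-34$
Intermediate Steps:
$A{\left(I \right)} = -5 + I$
$h = 15$ ($h = 7 + 8 = 15$)
$O = -7$ ($O = - 3 \frac{11 + 10}{12 - 3} = - 3 \cdot \frac{21}{9} = - 3 \cdot 21 \cdot \frac{1}{9} = \left(-3\right) \frac{7}{3} = -7$)
$H{\left(n,Q \right)} = 12 + Q$
$O - H{\left(A{\left(4 \right)},h \right)} = -7 - \left(12 + 15\right) = -7 - 27 = -34$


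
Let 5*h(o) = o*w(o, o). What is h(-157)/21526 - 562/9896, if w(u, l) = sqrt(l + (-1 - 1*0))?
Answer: -281/4948 - 157*I*sqrt(158)/107630 ≈ -0.056791 - 0.018336*I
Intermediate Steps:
w(u, l) = sqrt(-1 + l) (w(u, l) = sqrt(l + (-1 + 0)) = sqrt(l - 1) = sqrt(-1 + l))
h(o) = o*sqrt(-1 + o)/5 (h(o) = (o*sqrt(-1 + o))/5 = o*sqrt(-1 + o)/5)
h(-157)/21526 - 562/9896 = ((1/5)*(-157)*sqrt(-1 - 157))/21526 - 562/9896 = ((1/5)*(-157)*sqrt(-158))*(1/21526) - 562*1/9896 = ((1/5)*(-157)*(I*sqrt(158)))*(1/21526) - 281/4948 = -157*I*sqrt(158)/5*(1/21526) - 281/4948 = -157*I*sqrt(158)/107630 - 281/4948 = -281/4948 - 157*I*sqrt(158)/107630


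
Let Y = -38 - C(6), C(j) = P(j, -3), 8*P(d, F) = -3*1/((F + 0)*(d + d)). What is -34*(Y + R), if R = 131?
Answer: -151759/48 ≈ -3161.6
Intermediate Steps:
P(d, F) = -3/(16*F*d) (P(d, F) = (-3*1/((F + 0)*(d + d)))/8 = (-3*1/(2*F*d))/8 = (-3/(2*F*d))/8 = -3/(16*F*d))
C(j) = 1/(16*j) (C(j) = -3/16/(-3*j) = -3/16*(-1/3)/j = 1/(16*j))
Y = -3649/96 (Y = -38 - 1/(16*6) = -38 - 1*1/96 = -38 - 1/96 = -3649/96 ≈ -38.010)
-34*(Y + R) = -34*(-3649/96 + 131) = -34*8927/96 = -151759/48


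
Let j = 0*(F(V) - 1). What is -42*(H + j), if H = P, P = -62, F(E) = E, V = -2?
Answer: 2604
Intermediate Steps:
H = -62
j = 0 (j = 0*(-2 - 1) = 0*(-3) = 0)
-42*(H + j) = -42*(-62 + 0) = -42*(-62) = 2604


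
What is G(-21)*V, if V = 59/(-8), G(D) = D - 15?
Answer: 531/2 ≈ 265.50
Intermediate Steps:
G(D) = -15 + D
V = -59/8 (V = 59*(-1/8) = -59/8 ≈ -7.3750)
G(-21)*V = (-15 - 21)*(-59/8) = -36*(-59/8) = 531/2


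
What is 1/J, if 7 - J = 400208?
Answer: -1/400201 ≈ -2.4987e-6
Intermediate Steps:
J = -400201 (J = 7 - 1*400208 = 7 - 400208 = -400201)
1/J = 1/(-400201) = -1/400201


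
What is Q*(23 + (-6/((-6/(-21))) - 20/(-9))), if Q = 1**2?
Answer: 38/9 ≈ 4.2222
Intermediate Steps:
Q = 1
Q*(23 + (-6/((-6/(-21))) - 20/(-9))) = 1*(23 + (-6/((-6/(-21))) - 20/(-9))) = 1*(23 + (-6/((-6*(-1/21))) - 20*(-1/9))) = 1*(23 + (-6/2/7 + 20/9)) = 1*(23 + (-6*7/2 + 20/9)) = 1*(23 + (-21 + 20/9)) = 1*(23 - 169/9) = 1*(38/9) = 38/9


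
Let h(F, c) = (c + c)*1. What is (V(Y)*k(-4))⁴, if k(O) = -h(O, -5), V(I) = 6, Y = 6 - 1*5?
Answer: 12960000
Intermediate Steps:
Y = 1 (Y = 6 - 5 = 1)
h(F, c) = 2*c (h(F, c) = (2*c)*1 = 2*c)
k(O) = 10 (k(O) = -2*(-5) = -1*(-10) = 10)
(V(Y)*k(-4))⁴ = (6*10)⁴ = 60⁴ = 12960000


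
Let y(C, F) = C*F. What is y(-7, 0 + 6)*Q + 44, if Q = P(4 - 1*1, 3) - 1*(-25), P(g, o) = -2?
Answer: -922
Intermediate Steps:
Q = 23 (Q = -2 - 1*(-25) = -2 + 25 = 23)
y(-7, 0 + 6)*Q + 44 = -7*(0 + 6)*23 + 44 = -7*6*23 + 44 = -42*23 + 44 = -966 + 44 = -922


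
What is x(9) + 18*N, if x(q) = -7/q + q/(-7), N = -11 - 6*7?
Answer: -60232/63 ≈ -956.06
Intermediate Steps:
N = -53 (N = -11 - 42 = -53)
x(q) = -7/q - q/7 (x(q) = -7/q + q*(-⅐) = -7/q - q/7)
x(9) + 18*N = (-7/9 - ⅐*9) + 18*(-53) = (-7*⅑ - 9/7) - 954 = (-7/9 - 9/7) - 954 = -130/63 - 954 = -60232/63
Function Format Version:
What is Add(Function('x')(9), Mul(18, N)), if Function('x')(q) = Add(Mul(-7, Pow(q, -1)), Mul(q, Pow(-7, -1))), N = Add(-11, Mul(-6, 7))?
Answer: Rational(-60232, 63) ≈ -956.06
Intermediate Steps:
N = -53 (N = Add(-11, -42) = -53)
Function('x')(q) = Add(Mul(-7, Pow(q, -1)), Mul(Rational(-1, 7), q)) (Function('x')(q) = Add(Mul(-7, Pow(q, -1)), Mul(q, Rational(-1, 7))) = Add(Mul(-7, Pow(q, -1)), Mul(Rational(-1, 7), q)))
Add(Function('x')(9), Mul(18, N)) = Add(Add(Mul(-7, Pow(9, -1)), Mul(Rational(-1, 7), 9)), Mul(18, -53)) = Add(Add(Mul(-7, Rational(1, 9)), Rational(-9, 7)), -954) = Add(Add(Rational(-7, 9), Rational(-9, 7)), -954) = Add(Rational(-130, 63), -954) = Rational(-60232, 63)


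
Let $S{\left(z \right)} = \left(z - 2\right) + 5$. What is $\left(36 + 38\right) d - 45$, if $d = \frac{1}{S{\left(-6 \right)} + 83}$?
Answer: $- \frac{1763}{40} \approx -44.075$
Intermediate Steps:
$S{\left(z \right)} = 3 + z$ ($S{\left(z \right)} = \left(-2 + z\right) + 5 = 3 + z$)
$d = \frac{1}{80}$ ($d = \frac{1}{\left(3 - 6\right) + 83} = \frac{1}{-3 + 83} = \frac{1}{80} \approx 0.0125$)
$\left(36 + 38\right) d - 45 = \left(36 + 38\right) \frac{1}{80} - 45 = 74 \cdot \frac{1}{80} - 45 = \frac{37}{40} - 45 = - \frac{1763}{40}$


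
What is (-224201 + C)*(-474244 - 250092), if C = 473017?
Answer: -180226386176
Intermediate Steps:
(-224201 + C)*(-474244 - 250092) = (-224201 + 473017)*(-474244 - 250092) = 248816*(-724336) = -180226386176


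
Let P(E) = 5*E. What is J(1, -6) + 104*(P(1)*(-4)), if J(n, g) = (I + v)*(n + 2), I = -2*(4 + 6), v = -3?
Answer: -2149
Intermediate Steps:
I = -20 (I = -2*10 = -20)
J(n, g) = -46 - 23*n (J(n, g) = (-20 - 3)*(n + 2) = -23*(2 + n) = -46 - 23*n)
J(1, -6) + 104*(P(1)*(-4)) = (-46 - 23*1) + 104*((5*1)*(-4)) = (-46 - 23) + 104*(5*(-4)) = -69 + 104*(-20) = -69 - 2080 = -2149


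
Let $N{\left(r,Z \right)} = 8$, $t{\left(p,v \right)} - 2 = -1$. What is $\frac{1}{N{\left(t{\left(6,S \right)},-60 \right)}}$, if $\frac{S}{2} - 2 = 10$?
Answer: $\frac{1}{8} \approx 0.125$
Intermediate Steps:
$S = 24$ ($S = 4 + 2 \cdot 10 = 4 + 20 = 24$)
$t{\left(p,v \right)} = 1$ ($t{\left(p,v \right)} = 2 - 1 = 1$)
$\frac{1}{N{\left(t{\left(6,S \right)},-60 \right)}} = \frac{1}{8}$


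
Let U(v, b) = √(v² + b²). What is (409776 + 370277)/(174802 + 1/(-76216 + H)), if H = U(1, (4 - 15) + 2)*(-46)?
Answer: 792044970457766939416/177489279466351846913 - 35882438*√82/177489279466351846913 ≈ 4.4625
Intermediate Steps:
U(v, b) = √(b² + v²)
H = -46*√82 (H = √(((4 - 15) + 2)² + 1²)*(-46) = √((-11 + 2)² + 1)*(-46) = √((-9)² + 1)*(-46) = √(81 + 1)*(-46) = √82*(-46) = -46*√82 ≈ -416.55)
(409776 + 370277)/(174802 + 1/(-76216 + H)) = (409776 + 370277)/(174802 + 1/(-76216 - 46*√82)) = 780053/(174802 + 1/(-76216 - 46*√82))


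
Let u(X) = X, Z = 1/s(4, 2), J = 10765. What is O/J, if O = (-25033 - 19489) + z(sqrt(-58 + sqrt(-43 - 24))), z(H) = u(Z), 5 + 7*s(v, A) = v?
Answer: -44529/10765 ≈ -4.1365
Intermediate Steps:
s(v, A) = -5/7 + v/7
Z = -7 (Z = 1/(-5/7 + (1/7)*4) = 1/(-5/7 + 4/7) = 1/(-1/7) = -7)
z(H) = -7
O = -44529 (O = (-25033 - 19489) - 7 = -44522 - 7 = -44529)
O/J = -44529/10765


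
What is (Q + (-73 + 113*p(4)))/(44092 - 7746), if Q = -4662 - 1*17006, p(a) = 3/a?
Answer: -86625/145384 ≈ -0.59584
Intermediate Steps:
Q = -21668 (Q = -4662 - 17006 = -21668)
(Q + (-73 + 113*p(4)))/(44092 - 7746) = (-21668 + (-73 + 113*(3/4)))/(44092 - 7746) = (-21668 + (-73 + 113*(3*(1/4))))/36346 = (-21668 + (-73 + 113*(3/4)))*(1/36346) = (-21668 + (-73 + 339/4))*(1/36346) = (-21668 + 47/4)*(1/36346) = -86625/4*1/36346 = -86625/145384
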